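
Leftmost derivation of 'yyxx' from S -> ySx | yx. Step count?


Derivation: S => ySx => yyxx
Steps: 2


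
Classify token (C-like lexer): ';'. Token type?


Pattern: delimiter/punctuation
Type: PUNCTUATION


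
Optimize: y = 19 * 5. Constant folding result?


19 * 5 = 95 at compile time
Optimized: y = 95


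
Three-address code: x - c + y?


Break into single-operator statements:
t1 = x - c
t2 = t1 + y


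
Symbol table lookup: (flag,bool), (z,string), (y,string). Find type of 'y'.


Lookup 'y' → type string


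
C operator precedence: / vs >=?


'/' is multiplicative (level 10); '>=' is relational (level 7)
Higher level binds tighter
'/' has higher precedence than '>='


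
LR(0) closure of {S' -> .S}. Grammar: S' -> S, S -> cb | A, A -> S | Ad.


Start: S' -> .S
For each item with dot before a nonterminal B, add B -> .γ for every B-production
Closure: [S' -> .S, S -> .cb, S -> .A, A -> .S, A -> .Ad]


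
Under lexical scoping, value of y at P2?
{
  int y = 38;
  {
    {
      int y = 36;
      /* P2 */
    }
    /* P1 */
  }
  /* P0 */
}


y declared in the same block as P2
y = 36


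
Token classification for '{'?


Pattern: delimiter/punctuation
Type: PUNCTUATION


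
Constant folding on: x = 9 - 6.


9 - 6 = 3 at compile time
Optimized: x = 3


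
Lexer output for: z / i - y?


Scan left to right, longest-match per lexeme
Tokens: ID(z), OP(/), ID(i), OP(-), ID(y)


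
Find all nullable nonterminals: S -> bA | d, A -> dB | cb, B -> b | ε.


A nonterminal is nullable iff some alternative derives ε (directly, or every symbol in it is nullable)
Nullable: {B}


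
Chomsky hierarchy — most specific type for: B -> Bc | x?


Left-linear: every RHS is a terminal or one nonterminal followed by a terminal
Classification: Type 3 (Regular)


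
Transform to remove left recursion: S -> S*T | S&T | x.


Left-recursive alternatives: S*T, S&T; non-recursive: x
Introduce S': S -> xS', S' -> *TS' | &TS' | ε


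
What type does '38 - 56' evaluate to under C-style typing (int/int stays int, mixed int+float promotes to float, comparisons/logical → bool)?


Operand types: int - int
Rule: mixed int/float promotes to float; int/int stays int
Result type: int


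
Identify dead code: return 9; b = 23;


statement follows a return and is unreachable
Dead: 'b = 23'


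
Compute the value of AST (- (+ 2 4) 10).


Evaluate inner: (+ 2 4) = 6
Evaluate root: (- 6 10) = -4
Result: -4


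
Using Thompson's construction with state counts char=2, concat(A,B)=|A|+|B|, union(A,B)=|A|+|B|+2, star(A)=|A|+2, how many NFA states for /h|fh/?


Syntax tree has 3 char leaf(s), 1 union(s), 0 star(s)
chars contribute 3×2 = 6; each union adds +2; each star adds +2
Total: 6 + 2 + 0 = 8 states


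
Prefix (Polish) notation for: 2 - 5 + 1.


left-to-right (same/higher precedence on left): tree is (+ (- 2 5) 1)
Prefix: + - 2 5 1


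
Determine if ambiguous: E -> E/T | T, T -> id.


precedence layered via separate nonterminal T: deterministic
Unambiguous


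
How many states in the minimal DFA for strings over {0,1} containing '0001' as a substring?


KMP-style automaton: 4 progress states + 1 absorbing accept = 5
Minimal DFA: 5 states


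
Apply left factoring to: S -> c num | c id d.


Common prefix: 'c'
Factored: S -> c S', S' -> num | id d


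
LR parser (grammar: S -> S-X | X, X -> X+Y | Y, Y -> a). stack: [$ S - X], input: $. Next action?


handle 'S-X' on top; lookahead ∈ FOLLOW(S) = {-, $}
Action: reduce (S -> S-X)


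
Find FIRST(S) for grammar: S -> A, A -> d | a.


Per alternative of S: FIRST(A) = {a, d}
FIRST(S) = {a, d}


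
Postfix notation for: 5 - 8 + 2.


Left to right (same or higher precedence on left)
Postfix: 5 8 - 2 +


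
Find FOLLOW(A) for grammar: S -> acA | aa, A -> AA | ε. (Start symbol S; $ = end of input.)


$ ∈ FOLLOW(S). For each A -> αBβ: add FIRST(β)\{ε} to FOLLOW(B); if β nullable, add FOLLOW(A).
FOLLOW(A) = {$}


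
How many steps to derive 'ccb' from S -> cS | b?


Derivation: S => cS => ccS => ccb
Steps: 3


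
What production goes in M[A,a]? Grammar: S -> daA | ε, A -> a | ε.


For [A, a]: 'a' ∈ FIRST(a)
Entry: A -> a


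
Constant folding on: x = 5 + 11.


5 + 11 = 16 at compile time
Optimized: x = 16


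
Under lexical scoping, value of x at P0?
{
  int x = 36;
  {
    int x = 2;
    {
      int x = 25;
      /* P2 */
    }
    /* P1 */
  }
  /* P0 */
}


x declared in the same block as P0
x = 36


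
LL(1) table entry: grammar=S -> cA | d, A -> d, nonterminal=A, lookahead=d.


For [A, d]: 'd' ∈ FIRST(d)
Entry: A -> d


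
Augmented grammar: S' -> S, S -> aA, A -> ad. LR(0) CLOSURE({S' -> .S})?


Start: S' -> .S
For each item with dot before a nonterminal B, add B -> .γ for every B-production
Closure: [S' -> .S, S -> .aA]


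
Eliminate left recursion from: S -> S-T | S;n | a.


Left-recursive alternatives: S-T, S;n; non-recursive: a
Introduce S': S -> aS', S' -> -TS' | ;nS' | ε


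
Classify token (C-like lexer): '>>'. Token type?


Pattern: operator symbol
Type: OPERATOR


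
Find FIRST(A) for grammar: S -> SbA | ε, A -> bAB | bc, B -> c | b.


Per alternative of A: FIRST(bAB) = {b}; FIRST(bc) = {b}
FIRST(A) = {b}


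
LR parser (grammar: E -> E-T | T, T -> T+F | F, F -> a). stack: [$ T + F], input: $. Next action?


handle 'T+F' on top
Action: reduce (T -> T+F)


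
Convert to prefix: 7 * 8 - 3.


left-to-right (same/higher precedence on left): tree is (- (* 7 8) 3)
Prefix: - * 7 8 3


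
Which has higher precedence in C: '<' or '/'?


'/' is multiplicative (level 10); '<' is relational (level 7)
Higher level binds tighter
'/' has higher precedence than '<'


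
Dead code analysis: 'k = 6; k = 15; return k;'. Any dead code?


first assignment to k is overwritten before any read
Dead: 'k = 6'


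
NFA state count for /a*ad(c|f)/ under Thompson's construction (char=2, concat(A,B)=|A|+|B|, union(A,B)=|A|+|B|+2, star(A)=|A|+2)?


Syntax tree has 5 char leaf(s), 1 union(s), 1 star(s)
chars contribute 5×2 = 10; each union adds +2; each star adds +2
Total: 10 + 2 + 2 = 14 states


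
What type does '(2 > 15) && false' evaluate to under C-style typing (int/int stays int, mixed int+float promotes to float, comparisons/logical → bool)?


Operand types: bool && bool
Rule: logical operators take bool operands and yield bool
Result type: bool


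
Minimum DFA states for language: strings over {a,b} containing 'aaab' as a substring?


KMP-style automaton: 4 progress states + 1 absorbing accept = 5
Minimal DFA: 5 states


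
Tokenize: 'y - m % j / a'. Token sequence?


Scan left to right, longest-match per lexeme
Tokens: ID(y), OP(-), ID(m), OP(%), ID(j), OP(/), ID(a)


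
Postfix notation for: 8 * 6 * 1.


Left to right (same or higher precedence on left)
Postfix: 8 6 * 1 *


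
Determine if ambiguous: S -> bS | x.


right-linear, alternatives start with distinct terminals 'b' vs 'x': unique leftmost derivation
Unambiguous


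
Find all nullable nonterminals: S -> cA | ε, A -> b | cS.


A nonterminal is nullable iff some alternative derives ε (directly, or every symbol in it is nullable)
Nullable: {S}


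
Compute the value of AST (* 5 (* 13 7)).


Evaluate inner: (* 13 7) = 91
Evaluate root: (* 5 91) = 455
Result: 455


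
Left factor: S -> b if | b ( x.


Common prefix: 'b'
Factored: S -> b S', S' -> if | ( x


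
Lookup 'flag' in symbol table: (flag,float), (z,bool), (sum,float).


Lookup 'flag' → type float


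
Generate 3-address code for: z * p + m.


Break into single-operator statements:
t1 = z * p
t2 = t1 + m


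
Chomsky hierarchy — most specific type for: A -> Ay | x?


Left-linear: every RHS is a terminal or one nonterminal followed by a terminal
Classification: Type 3 (Regular)


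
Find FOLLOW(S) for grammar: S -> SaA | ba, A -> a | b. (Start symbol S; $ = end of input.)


$ ∈ FOLLOW(S). For each A -> αBβ: add FIRST(β)\{ε} to FOLLOW(B); if β nullable, add FOLLOW(A).
FOLLOW(S) = {$, a}


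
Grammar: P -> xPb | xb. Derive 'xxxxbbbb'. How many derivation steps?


Derivation: P => xPb => xxPbb => xxxPbbb => xxxxbbbb
Steps: 4


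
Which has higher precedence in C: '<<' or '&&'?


'<<' is shift (level 8); '&&' is logical AND (level 2)
Higher level binds tighter
'<<' has higher precedence than '&&'


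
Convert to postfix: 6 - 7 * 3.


* has higher precedence, evaluate 7*3 first
Postfix: 6 7 3 * -


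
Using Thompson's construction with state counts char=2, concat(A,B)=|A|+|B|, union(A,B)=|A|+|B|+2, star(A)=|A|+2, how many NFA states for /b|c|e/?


Syntax tree has 3 char leaf(s), 2 union(s), 0 star(s)
chars contribute 3×2 = 6; each union adds +2; each star adds +2
Total: 6 + 4 + 0 = 10 states


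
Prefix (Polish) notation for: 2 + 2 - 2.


left-to-right (same/higher precedence on left): tree is (- (+ 2 2) 2)
Prefix: - + 2 2 2


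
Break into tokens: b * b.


Scan left to right, longest-match per lexeme
Tokens: ID(b), OP(*), ID(b)


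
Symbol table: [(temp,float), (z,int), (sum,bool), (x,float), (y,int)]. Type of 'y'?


Lookup 'y' → type int


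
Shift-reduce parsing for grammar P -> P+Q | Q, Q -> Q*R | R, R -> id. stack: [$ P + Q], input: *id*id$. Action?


'*' can extend Q; shift to build Q -> Q*R
Action: shift


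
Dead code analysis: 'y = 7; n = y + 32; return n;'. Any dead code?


y is read by n's definition; n is returned
No dead code


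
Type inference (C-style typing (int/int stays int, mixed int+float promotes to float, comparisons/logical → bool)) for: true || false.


Operand types: bool || bool
Rule: logical operators take bool operands and yield bool
Result type: bool


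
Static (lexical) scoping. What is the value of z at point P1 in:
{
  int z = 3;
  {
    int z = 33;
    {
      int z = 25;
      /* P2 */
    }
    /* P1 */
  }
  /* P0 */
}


z declared in the same block as P1
z = 33


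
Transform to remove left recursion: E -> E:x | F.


Left-recursive alternatives: E:x; non-recursive: F
Introduce E': E -> FE', E' -> :xE' | ε


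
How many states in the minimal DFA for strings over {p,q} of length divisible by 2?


Track length mod 2: states 0..1, accept at 0
Minimal DFA: 2 states


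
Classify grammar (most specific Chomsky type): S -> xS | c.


Right-linear: every RHS is a terminal or a terminal followed by one nonterminal
Classification: Type 3 (Regular)


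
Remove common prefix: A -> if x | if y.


Common prefix: 'if'
Factored: A -> if A', A' -> x | y


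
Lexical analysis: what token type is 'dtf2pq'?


Pattern: letter/underscore followed by alphanumerics, not a keyword
Type: IDENTIFIER


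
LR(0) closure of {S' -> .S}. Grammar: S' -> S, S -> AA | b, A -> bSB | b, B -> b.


Start: S' -> .S
For each item with dot before a nonterminal B, add B -> .γ for every B-production
Closure: [S' -> .S, S -> .AA, S -> .b, A -> .bSB, A -> .b]


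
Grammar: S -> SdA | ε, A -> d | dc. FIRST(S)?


Per alternative of S: FIRST(SdA) = {d}; FIRST(ε) = {ε}
FIRST(S) = {d, ε}


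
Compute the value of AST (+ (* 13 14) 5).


Evaluate inner: (* 13 14) = 182
Evaluate root: (+ 182 5) = 187
Result: 187


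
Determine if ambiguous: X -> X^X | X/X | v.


'v^v/v' has two parse trees (no precedence encoded between ^ and /)
Ambiguous


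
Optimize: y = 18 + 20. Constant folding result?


18 + 20 = 38 at compile time
Optimized: y = 38


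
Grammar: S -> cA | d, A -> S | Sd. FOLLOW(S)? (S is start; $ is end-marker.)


$ ∈ FOLLOW(S). For each A -> αBβ: add FIRST(β)\{ε} to FOLLOW(B); if β nullable, add FOLLOW(A).
FOLLOW(S) = {$, d}


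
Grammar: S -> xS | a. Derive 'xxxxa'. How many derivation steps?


Derivation: S => xS => xxS => xxxS => xxxxS => xxxxa
Steps: 5


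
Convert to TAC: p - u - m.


Break into single-operator statements:
t1 = p - u
t2 = t1 - m


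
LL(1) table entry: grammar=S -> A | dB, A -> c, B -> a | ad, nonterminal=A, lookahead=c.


For [A, c]: 'c' ∈ FIRST(c)
Entry: A -> c


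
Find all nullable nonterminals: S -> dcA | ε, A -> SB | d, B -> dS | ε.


A nonterminal is nullable iff some alternative derives ε (directly, or every symbol in it is nullable)
Nullable: {A, B, S}


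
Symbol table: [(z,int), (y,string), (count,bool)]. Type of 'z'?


Lookup 'z' → type int


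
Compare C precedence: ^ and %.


'%' is multiplicative (level 10); '^' is bitwise XOR (level 4)
Higher level binds tighter
'%' has higher precedence than '^'


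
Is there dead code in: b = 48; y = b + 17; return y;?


b is read by y's definition; y is returned
No dead code


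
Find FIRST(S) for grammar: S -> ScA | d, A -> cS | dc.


Per alternative of S: FIRST(ScA) = {d}; FIRST(d) = {d}
FIRST(S) = {d}


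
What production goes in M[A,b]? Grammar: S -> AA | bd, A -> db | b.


For [A, b]: 'b' ∈ FIRST(b)
Entry: A -> b


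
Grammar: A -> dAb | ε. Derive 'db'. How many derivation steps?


Derivation: A => dAb => db
Steps: 2


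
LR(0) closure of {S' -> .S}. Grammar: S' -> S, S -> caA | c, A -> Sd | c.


Start: S' -> .S
For each item with dot before a nonterminal B, add B -> .γ for every B-production
Closure: [S' -> .S, S -> .caA, S -> .c]


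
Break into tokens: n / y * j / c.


Scan left to right, longest-match per lexeme
Tokens: ID(n), OP(/), ID(y), OP(*), ID(j), OP(/), ID(c)


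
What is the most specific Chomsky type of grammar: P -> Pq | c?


Left-linear: every RHS is a terminal or one nonterminal followed by a terminal
Classification: Type 3 (Regular)


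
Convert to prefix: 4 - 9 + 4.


left-to-right (same/higher precedence on left): tree is (+ (- 4 9) 4)
Prefix: + - 4 9 4


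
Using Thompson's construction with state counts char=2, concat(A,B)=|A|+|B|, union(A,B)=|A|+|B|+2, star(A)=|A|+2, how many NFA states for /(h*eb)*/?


Syntax tree has 3 char leaf(s), 0 union(s), 2 star(s)
chars contribute 3×2 = 6; each union adds +2; each star adds +2
Total: 6 + 0 + 4 = 10 states


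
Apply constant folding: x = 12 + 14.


12 + 14 = 26 at compile time
Optimized: x = 26


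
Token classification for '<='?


Pattern: operator symbol
Type: OPERATOR


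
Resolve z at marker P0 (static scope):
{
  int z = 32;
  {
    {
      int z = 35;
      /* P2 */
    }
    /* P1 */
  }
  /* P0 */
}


z declared in the same block as P0
z = 32


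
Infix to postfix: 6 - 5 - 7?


Left to right (same or higher precedence on left)
Postfix: 6 5 - 7 -


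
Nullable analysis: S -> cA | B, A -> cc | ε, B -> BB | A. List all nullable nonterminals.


A nonterminal is nullable iff some alternative derives ε (directly, or every symbol in it is nullable)
Nullable: {A, B, S}


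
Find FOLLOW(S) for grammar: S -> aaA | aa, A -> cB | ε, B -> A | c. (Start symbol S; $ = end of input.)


$ ∈ FOLLOW(S). For each A -> αBβ: add FIRST(β)\{ε} to FOLLOW(B); if β nullable, add FOLLOW(A).
FOLLOW(S) = {$}


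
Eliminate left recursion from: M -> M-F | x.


Left-recursive alternatives: M-F; non-recursive: x
Introduce M': M -> xM', M' -> -FM' | ε


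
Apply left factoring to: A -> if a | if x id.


Common prefix: 'if'
Factored: A -> if A', A' -> a | x id


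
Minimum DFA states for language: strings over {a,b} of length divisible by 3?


Track length mod 3: states 0..2, accept at 0
Minimal DFA: 3 states


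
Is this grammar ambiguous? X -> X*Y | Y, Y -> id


precedence layered via separate nonterminal Y: deterministic
Unambiguous


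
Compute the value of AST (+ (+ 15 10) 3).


Evaluate inner: (+ 15 10) = 25
Evaluate root: (+ 25 3) = 28
Result: 28


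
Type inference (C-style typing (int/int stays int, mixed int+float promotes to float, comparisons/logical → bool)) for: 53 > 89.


Operand types: int > int
Rule: comparison yields bool
Result type: bool


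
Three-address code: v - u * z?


Break into single-operator statements:
t1 = u * z
t2 = v - t1


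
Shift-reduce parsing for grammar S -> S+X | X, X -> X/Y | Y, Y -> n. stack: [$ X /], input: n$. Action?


no handle; shift 'n'
Action: shift


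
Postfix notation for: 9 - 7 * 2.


* has higher precedence, evaluate 7*2 first
Postfix: 9 7 2 * -


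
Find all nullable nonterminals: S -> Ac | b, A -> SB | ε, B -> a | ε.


A nonterminal is nullable iff some alternative derives ε (directly, or every symbol in it is nullable)
Nullable: {A, B}


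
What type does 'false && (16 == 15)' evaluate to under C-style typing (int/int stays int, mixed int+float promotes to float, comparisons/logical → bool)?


Operand types: bool && bool
Rule: logical operators take bool operands and yield bool
Result type: bool


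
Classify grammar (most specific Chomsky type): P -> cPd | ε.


Single nonterminal LHS, but c^n d^n is not regular
Classification: Type 2 (Context-Free)


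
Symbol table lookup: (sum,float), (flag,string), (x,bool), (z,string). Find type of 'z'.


Lookup 'z' → type string


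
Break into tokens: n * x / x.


Scan left to right, longest-match per lexeme
Tokens: ID(n), OP(*), ID(x), OP(/), ID(x)


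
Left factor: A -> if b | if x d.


Common prefix: 'if'
Factored: A -> if A', A' -> b | x d


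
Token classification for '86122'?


Pattern: digits only
Type: INTEGER_LITERAL


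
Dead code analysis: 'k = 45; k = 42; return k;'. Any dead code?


first assignment to k is overwritten before any read
Dead: 'k = 45'


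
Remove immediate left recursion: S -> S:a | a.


Left-recursive alternatives: S:a; non-recursive: a
Introduce S': S -> aS', S' -> :aS' | ε


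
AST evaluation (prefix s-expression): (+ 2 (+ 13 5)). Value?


Evaluate inner: (+ 13 5) = 18
Evaluate root: (+ 2 18) = 20
Result: 20


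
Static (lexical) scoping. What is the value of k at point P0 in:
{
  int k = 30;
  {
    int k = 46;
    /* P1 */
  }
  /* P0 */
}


k declared in the same block as P0
k = 30


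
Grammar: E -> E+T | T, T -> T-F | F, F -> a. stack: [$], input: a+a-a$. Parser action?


no handle on stack; shift 'a'
Action: shift


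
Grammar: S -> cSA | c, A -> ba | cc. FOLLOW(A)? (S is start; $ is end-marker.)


$ ∈ FOLLOW(S). For each A -> αBβ: add FIRST(β)\{ε} to FOLLOW(B); if β nullable, add FOLLOW(A).
FOLLOW(A) = {$, b, c}


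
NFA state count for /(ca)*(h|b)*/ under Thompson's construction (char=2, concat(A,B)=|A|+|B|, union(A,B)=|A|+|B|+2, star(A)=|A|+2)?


Syntax tree has 4 char leaf(s), 1 union(s), 2 star(s)
chars contribute 4×2 = 8; each union adds +2; each star adds +2
Total: 8 + 2 + 4 = 14 states


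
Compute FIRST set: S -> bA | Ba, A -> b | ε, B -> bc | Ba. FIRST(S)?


Per alternative of S: FIRST(bA) = {b}; FIRST(Ba) = {b}
FIRST(S) = {b}


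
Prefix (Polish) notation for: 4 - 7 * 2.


'*' binds tighter: tree is (- 4 (* 7 2))
Prefix: - 4 * 7 2


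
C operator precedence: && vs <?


'<' is relational (level 7); '&&' is logical AND (level 2)
Higher level binds tighter
'<' has higher precedence than '&&'


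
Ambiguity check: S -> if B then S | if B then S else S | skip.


dangling else: 'if B then if B then skip else skip' parses two ways
Ambiguous


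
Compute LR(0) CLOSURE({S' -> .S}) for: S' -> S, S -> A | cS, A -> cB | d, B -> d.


Start: S' -> .S
For each item with dot before a nonterminal B, add B -> .γ for every B-production
Closure: [S' -> .S, S -> .A, S -> .cS, A -> .cB, A -> .d]


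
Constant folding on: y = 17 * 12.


17 * 12 = 204 at compile time
Optimized: y = 204


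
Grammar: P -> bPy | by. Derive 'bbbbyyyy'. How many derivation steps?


Derivation: P => bPy => bbPyy => bbbPyyy => bbbbyyyy
Steps: 4


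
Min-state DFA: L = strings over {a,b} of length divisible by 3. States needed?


Track length mod 3: states 0..2, accept at 0
Minimal DFA: 3 states


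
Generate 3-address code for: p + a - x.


Break into single-operator statements:
t1 = p + a
t2 = t1 - x


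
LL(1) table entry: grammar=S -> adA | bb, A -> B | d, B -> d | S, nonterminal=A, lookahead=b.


For [A, b]: 'b' ∈ FIRST(B)
Entry: A -> B


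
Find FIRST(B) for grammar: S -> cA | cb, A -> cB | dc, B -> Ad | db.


Per alternative of B: FIRST(Ad) = {c, d}; FIRST(db) = {d}
FIRST(B) = {c, d}


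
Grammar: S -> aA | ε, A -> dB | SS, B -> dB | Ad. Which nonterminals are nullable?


A nonterminal is nullable iff some alternative derives ε (directly, or every symbol in it is nullable)
Nullable: {A, S}


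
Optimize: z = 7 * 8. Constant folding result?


7 * 8 = 56 at compile time
Optimized: z = 56


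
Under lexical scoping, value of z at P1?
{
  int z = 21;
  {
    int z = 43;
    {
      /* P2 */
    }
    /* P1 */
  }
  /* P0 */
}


z declared in the same block as P1
z = 43


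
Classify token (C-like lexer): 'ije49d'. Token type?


Pattern: letter/underscore followed by alphanumerics, not a keyword
Type: IDENTIFIER


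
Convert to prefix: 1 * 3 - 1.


left-to-right (same/higher precedence on left): tree is (- (* 1 3) 1)
Prefix: - * 1 3 1


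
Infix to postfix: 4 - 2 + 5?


Left to right (same or higher precedence on left)
Postfix: 4 2 - 5 +


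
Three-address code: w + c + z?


Break into single-operator statements:
t1 = w + c
t2 = t1 + z


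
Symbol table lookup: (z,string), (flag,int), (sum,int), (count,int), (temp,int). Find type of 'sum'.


Lookup 'sum' → type int


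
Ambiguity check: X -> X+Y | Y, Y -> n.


precedence layered via separate nonterminal Y: deterministic
Unambiguous


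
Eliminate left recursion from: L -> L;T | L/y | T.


Left-recursive alternatives: L;T, L/y; non-recursive: T
Introduce L': L -> TL', L' -> ;TL' | /yL' | ε


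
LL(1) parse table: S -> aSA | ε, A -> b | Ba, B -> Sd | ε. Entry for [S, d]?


For [S, d]: ε is nullable and 'd' ∈ FOLLOW(S)
Entry: S -> ε


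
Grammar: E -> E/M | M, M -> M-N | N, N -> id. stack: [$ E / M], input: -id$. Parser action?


'-' can extend M; shift to build M -> M-N
Action: shift


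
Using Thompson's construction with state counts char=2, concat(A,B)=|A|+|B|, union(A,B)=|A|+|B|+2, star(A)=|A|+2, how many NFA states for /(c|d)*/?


Syntax tree has 2 char leaf(s), 1 union(s), 1 star(s)
chars contribute 2×2 = 4; each union adds +2; each star adds +2
Total: 4 + 2 + 2 = 8 states


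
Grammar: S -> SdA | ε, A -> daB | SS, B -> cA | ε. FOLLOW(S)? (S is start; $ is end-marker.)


$ ∈ FOLLOW(S). For each A -> αBβ: add FIRST(β)\{ε} to FOLLOW(B); if β nullable, add FOLLOW(A).
FOLLOW(S) = {$, d}


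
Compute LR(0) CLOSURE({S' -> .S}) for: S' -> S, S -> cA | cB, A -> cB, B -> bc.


Start: S' -> .S
For each item with dot before a nonterminal B, add B -> .γ for every B-production
Closure: [S' -> .S, S -> .cA, S -> .cB]


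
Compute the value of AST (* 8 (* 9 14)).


Evaluate inner: (* 9 14) = 126
Evaluate root: (* 8 126) = 1008
Result: 1008


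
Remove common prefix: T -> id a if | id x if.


Common prefix: 'id'
Factored: T -> id T', T' -> a if | x if


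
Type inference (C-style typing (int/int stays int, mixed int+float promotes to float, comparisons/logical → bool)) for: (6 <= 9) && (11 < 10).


Operand types: bool && bool
Rule: logical operators take bool operands and yield bool
Result type: bool


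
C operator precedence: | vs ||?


'|' is bitwise OR (level 3); '||' is logical OR (level 1)
Higher level binds tighter
'|' has higher precedence than '||'


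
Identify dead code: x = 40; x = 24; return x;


first assignment to x is overwritten before any read
Dead: 'x = 40'


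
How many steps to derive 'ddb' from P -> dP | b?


Derivation: P => dP => ddP => ddb
Steps: 3


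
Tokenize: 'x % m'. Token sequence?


Scan left to right, longest-match per lexeme
Tokens: ID(x), OP(%), ID(m)


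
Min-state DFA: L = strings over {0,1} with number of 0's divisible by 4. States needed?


Track (count of 0) mod 4: states 0..3, accept at 0
Minimal DFA: 4 states


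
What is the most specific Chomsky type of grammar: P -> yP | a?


Right-linear: every RHS is a terminal or a terminal followed by one nonterminal
Classification: Type 3 (Regular)


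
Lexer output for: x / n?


Scan left to right, longest-match per lexeme
Tokens: ID(x), OP(/), ID(n)


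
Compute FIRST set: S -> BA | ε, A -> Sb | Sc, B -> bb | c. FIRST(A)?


Per alternative of A: FIRST(Sb) = {b, c}; FIRST(Sc) = {b, c}
FIRST(A) = {b, c}


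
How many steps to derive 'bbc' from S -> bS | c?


Derivation: S => bS => bbS => bbc
Steps: 3


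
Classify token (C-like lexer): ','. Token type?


Pattern: delimiter/punctuation
Type: PUNCTUATION


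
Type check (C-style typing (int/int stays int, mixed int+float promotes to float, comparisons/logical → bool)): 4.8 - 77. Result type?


Operand types: float - int
Rule: mixed int/float promotes to float; int/int stays int
Result type: float


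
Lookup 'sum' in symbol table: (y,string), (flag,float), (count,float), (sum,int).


Lookup 'sum' → type int


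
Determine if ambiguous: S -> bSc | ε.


balanced b^n…c^n: each string has a unique parse
Unambiguous


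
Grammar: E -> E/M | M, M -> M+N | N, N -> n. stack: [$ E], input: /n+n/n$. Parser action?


shift '/' to continue E -> E/M
Action: shift


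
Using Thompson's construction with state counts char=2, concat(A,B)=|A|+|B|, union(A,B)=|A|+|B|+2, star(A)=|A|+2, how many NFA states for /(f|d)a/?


Syntax tree has 3 char leaf(s), 1 union(s), 0 star(s)
chars contribute 3×2 = 6; each union adds +2; each star adds +2
Total: 6 + 2 + 0 = 8 states


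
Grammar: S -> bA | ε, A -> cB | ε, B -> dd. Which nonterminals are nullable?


A nonterminal is nullable iff some alternative derives ε (directly, or every symbol in it is nullable)
Nullable: {A, S}


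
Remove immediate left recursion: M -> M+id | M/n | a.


Left-recursive alternatives: M+id, M/n; non-recursive: a
Introduce M': M -> aM', M' -> +idM' | /nM' | ε


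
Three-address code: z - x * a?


Break into single-operator statements:
t1 = x * a
t2 = z - t1


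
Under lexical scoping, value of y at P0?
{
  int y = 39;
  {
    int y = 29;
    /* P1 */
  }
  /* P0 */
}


y declared in the same block as P0
y = 39


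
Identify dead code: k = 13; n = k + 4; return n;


k is read by n's definition; n is returned
No dead code


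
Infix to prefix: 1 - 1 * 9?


'*' binds tighter: tree is (- 1 (* 1 9))
Prefix: - 1 * 1 9


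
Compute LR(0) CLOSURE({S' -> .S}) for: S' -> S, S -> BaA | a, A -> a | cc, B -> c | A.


Start: S' -> .S
For each item with dot before a nonterminal B, add B -> .γ for every B-production
Closure: [S' -> .S, S -> .BaA, S -> .a, B -> .c, B -> .A, A -> .a, A -> .cc]


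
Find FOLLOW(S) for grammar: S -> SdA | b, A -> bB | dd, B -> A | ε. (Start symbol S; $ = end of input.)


$ ∈ FOLLOW(S). For each A -> αBβ: add FIRST(β)\{ε} to FOLLOW(B); if β nullable, add FOLLOW(A).
FOLLOW(S) = {$, d}


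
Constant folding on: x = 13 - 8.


13 - 8 = 5 at compile time
Optimized: x = 5


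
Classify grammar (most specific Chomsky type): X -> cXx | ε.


Single nonterminal LHS, but c^n x^n is not regular
Classification: Type 2 (Context-Free)


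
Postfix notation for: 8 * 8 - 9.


Left to right (same or higher precedence on left)
Postfix: 8 8 * 9 -


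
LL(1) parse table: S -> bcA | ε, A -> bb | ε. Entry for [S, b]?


For [S, b]: 'b' ∈ FIRST(bcA)
Entry: S -> bcA


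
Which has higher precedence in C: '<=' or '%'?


'%' is multiplicative (level 10); '<=' is relational (level 7)
Higher level binds tighter
'%' has higher precedence than '<='


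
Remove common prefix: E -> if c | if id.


Common prefix: 'if'
Factored: E -> if E', E' -> c | id


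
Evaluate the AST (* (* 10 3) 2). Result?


Evaluate inner: (* 10 3) = 30
Evaluate root: (* 30 2) = 60
Result: 60


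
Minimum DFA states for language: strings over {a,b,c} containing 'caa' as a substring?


KMP-style automaton: 3 progress states + 1 absorbing accept = 4
Minimal DFA: 4 states


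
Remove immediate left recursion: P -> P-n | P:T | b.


Left-recursive alternatives: P-n, P:T; non-recursive: b
Introduce P': P -> bP', P' -> -nP' | :TP' | ε


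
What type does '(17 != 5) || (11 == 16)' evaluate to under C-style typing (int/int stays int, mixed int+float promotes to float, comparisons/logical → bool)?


Operand types: bool || bool
Rule: logical operators take bool operands and yield bool
Result type: bool


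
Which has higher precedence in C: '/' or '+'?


'/' is multiplicative (level 10); '+' is additive (level 9)
Higher level binds tighter
'/' has higher precedence than '+'


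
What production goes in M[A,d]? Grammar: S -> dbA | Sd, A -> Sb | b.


For [A, d]: 'd' ∈ FIRST(Sb)
Entry: A -> Sb


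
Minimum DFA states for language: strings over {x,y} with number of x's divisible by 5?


Track (count of x) mod 5: states 0..4, accept at 0
Minimal DFA: 5 states


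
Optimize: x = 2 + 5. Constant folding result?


2 + 5 = 7 at compile time
Optimized: x = 7


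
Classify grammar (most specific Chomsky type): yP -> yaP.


LHS has context (more than one symbol) and |LHS| ≤ |RHS|
Classification: Type 1 (Context-Sensitive)


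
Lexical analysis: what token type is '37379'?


Pattern: digits only
Type: INTEGER_LITERAL


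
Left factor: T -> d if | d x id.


Common prefix: 'd'
Factored: T -> d T', T' -> if | x id


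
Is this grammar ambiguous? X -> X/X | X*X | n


'n/n*n' has two parse trees (no precedence encoded between / and *)
Ambiguous


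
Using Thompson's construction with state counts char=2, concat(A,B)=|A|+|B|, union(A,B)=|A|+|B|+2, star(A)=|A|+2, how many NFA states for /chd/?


Syntax tree has 3 char leaf(s), 0 union(s), 0 star(s)
chars contribute 3×2 = 6; each union adds +2; each star adds +2
Total: 6 + 0 + 0 = 6 states


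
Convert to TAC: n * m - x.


Break into single-operator statements:
t1 = n * m
t2 = t1 - x


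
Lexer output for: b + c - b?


Scan left to right, longest-match per lexeme
Tokens: ID(b), OP(+), ID(c), OP(-), ID(b)


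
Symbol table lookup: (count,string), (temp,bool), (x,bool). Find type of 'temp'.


Lookup 'temp' → type bool


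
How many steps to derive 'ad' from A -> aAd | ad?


Derivation: A => ad
Steps: 1


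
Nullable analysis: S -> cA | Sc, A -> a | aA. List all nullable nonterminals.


A nonterminal is nullable iff some alternative derives ε (directly, or every symbol in it is nullable)
Nullable: {}


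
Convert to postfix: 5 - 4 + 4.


Left to right (same or higher precedence on left)
Postfix: 5 4 - 4 +


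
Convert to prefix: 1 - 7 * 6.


'*' binds tighter: tree is (- 1 (* 7 6))
Prefix: - 1 * 7 6


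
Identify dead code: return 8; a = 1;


statement follows a return and is unreachable
Dead: 'a = 1'


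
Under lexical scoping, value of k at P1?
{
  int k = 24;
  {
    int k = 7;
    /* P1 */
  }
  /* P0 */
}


k declared in the same block as P1
k = 7


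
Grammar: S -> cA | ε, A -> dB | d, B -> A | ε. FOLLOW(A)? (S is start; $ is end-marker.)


$ ∈ FOLLOW(S). For each A -> αBβ: add FIRST(β)\{ε} to FOLLOW(B); if β nullable, add FOLLOW(A).
FOLLOW(A) = {$}


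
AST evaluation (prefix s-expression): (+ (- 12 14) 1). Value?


Evaluate inner: (- 12 14) = -2
Evaluate root: (+ -2 1) = -1
Result: -1


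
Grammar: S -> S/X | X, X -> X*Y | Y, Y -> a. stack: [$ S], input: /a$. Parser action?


shift '/' to continue S -> S/X
Action: shift


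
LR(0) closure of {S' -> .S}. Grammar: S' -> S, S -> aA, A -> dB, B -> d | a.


Start: S' -> .S
For each item with dot before a nonterminal B, add B -> .γ for every B-production
Closure: [S' -> .S, S -> .aA]


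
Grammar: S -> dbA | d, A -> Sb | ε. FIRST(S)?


Per alternative of S: FIRST(dbA) = {d}; FIRST(d) = {d}
FIRST(S) = {d}


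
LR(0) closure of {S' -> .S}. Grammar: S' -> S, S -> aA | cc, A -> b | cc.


Start: S' -> .S
For each item with dot before a nonterminal B, add B -> .γ for every B-production
Closure: [S' -> .S, S -> .aA, S -> .cc]


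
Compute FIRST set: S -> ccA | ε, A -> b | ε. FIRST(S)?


Per alternative of S: FIRST(ccA) = {c}; FIRST(ε) = {ε}
FIRST(S) = {c, ε}


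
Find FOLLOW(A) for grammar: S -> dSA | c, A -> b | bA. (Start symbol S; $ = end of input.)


$ ∈ FOLLOW(S). For each A -> αBβ: add FIRST(β)\{ε} to FOLLOW(B); if β nullable, add FOLLOW(A).
FOLLOW(A) = {$, b}


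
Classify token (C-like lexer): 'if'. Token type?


Pattern: reserved word
Type: KEYWORD


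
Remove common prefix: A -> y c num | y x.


Common prefix: 'y'
Factored: A -> y A', A' -> c num | x


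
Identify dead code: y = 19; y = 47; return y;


first assignment to y is overwritten before any read
Dead: 'y = 19'


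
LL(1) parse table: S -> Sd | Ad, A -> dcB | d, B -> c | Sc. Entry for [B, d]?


For [B, d]: 'd' ∈ FIRST(Sc)
Entry: B -> Sc


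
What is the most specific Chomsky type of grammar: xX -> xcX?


LHS has context (more than one symbol) and |LHS| ≤ |RHS|
Classification: Type 1 (Context-Sensitive)


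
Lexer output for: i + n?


Scan left to right, longest-match per lexeme
Tokens: ID(i), OP(+), ID(n)


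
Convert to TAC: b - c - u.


Break into single-operator statements:
t1 = b - c
t2 = t1 - u


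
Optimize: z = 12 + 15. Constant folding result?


12 + 15 = 27 at compile time
Optimized: z = 27


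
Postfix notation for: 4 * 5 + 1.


Left to right (same or higher precedence on left)
Postfix: 4 5 * 1 +


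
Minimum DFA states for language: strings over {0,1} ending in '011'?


Track the longest suffix of input matching a prefix of '011': 4 classes (prefixes of length 0..3)
Minimal DFA: 4 states


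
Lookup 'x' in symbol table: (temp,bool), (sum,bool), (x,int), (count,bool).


Lookup 'x' → type int


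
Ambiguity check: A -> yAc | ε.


balanced y^n…c^n: each string has a unique parse
Unambiguous


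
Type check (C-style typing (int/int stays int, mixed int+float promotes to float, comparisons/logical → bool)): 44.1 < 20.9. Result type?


Operand types: float < float
Rule: comparison yields bool
Result type: bool


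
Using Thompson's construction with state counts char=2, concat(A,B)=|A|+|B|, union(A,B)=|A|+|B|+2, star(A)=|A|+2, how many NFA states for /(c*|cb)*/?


Syntax tree has 3 char leaf(s), 1 union(s), 2 star(s)
chars contribute 3×2 = 6; each union adds +2; each star adds +2
Total: 6 + 2 + 4 = 12 states


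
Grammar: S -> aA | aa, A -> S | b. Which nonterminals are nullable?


A nonterminal is nullable iff some alternative derives ε (directly, or every symbol in it is nullable)
Nullable: {}


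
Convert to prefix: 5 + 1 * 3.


'*' binds tighter: tree is (+ 5 (* 1 3))
Prefix: + 5 * 1 3


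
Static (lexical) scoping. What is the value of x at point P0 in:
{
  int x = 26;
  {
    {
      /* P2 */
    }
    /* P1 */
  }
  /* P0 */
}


x declared in the same block as P0
x = 26


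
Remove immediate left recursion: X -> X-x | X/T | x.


Left-recursive alternatives: X-x, X/T; non-recursive: x
Introduce X': X -> xX', X' -> -xX' | /TX' | ε


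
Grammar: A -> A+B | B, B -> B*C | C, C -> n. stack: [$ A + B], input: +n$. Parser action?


handle 'A+B' on top; lookahead ∈ FOLLOW(A) = {+, $}
Action: reduce (A -> A+B)


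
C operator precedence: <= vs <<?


'<<' is shift (level 8); '<=' is relational (level 7)
Higher level binds tighter
'<<' has higher precedence than '<='


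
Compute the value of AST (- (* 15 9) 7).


Evaluate inner: (* 15 9) = 135
Evaluate root: (- 135 7) = 128
Result: 128


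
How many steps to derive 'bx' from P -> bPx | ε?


Derivation: P => bPx => bx
Steps: 2


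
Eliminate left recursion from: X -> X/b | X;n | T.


Left-recursive alternatives: X/b, X;n; non-recursive: T
Introduce X': X -> TX', X' -> /bX' | ;nX' | ε


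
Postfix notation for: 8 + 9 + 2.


Left to right (same or higher precedence on left)
Postfix: 8 9 + 2 +


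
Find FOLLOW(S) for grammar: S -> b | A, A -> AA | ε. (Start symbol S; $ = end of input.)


$ ∈ FOLLOW(S). For each A -> αBβ: add FIRST(β)\{ε} to FOLLOW(B); if β nullable, add FOLLOW(A).
FOLLOW(S) = {$}


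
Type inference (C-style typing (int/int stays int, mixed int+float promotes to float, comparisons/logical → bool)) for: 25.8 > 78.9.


Operand types: float > float
Rule: comparison yields bool
Result type: bool


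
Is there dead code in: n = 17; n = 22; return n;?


first assignment to n is overwritten before any read
Dead: 'n = 17'


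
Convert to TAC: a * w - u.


Break into single-operator statements:
t1 = a * w
t2 = t1 - u


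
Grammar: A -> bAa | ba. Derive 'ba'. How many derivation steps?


Derivation: A => ba
Steps: 1


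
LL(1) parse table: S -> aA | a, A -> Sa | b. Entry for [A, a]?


For [A, a]: 'a' ∈ FIRST(Sa)
Entry: A -> Sa


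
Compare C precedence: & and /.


'/' is multiplicative (level 10); '&' is bitwise AND (level 5)
Higher level binds tighter
'/' has higher precedence than '&'


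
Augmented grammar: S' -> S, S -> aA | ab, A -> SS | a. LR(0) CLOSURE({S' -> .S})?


Start: S' -> .S
For each item with dot before a nonterminal B, add B -> .γ for every B-production
Closure: [S' -> .S, S -> .aA, S -> .ab]


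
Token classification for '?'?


Pattern: operator symbol
Type: OPERATOR


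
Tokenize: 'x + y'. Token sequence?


Scan left to right, longest-match per lexeme
Tokens: ID(x), OP(+), ID(y)


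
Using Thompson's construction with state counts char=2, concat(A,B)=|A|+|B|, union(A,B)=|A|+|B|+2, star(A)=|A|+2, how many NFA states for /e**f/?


Syntax tree has 2 char leaf(s), 0 union(s), 2 star(s)
chars contribute 2×2 = 4; each union adds +2; each star adds +2
Total: 4 + 0 + 4 = 8 states


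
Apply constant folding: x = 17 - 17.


17 - 17 = 0 at compile time
Optimized: x = 0


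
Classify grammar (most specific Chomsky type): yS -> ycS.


LHS has context (more than one symbol) and |LHS| ≤ |RHS|
Classification: Type 1 (Context-Sensitive)


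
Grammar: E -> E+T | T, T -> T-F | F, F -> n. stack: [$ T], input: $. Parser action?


lookahead ∉ {-} so T won't extend; reduce E -> T
Action: reduce (E -> T)


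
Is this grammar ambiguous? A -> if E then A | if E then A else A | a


dangling else: 'if E then if E then a else a' parses two ways
Ambiguous


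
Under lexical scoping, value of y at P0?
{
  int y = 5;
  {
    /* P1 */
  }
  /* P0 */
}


y declared in the same block as P0
y = 5


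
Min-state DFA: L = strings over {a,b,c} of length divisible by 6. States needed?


Track length mod 6: states 0..5, accept at 0
Minimal DFA: 6 states


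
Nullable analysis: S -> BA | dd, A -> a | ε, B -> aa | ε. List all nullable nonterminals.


A nonterminal is nullable iff some alternative derives ε (directly, or every symbol in it is nullable)
Nullable: {A, B, S}
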